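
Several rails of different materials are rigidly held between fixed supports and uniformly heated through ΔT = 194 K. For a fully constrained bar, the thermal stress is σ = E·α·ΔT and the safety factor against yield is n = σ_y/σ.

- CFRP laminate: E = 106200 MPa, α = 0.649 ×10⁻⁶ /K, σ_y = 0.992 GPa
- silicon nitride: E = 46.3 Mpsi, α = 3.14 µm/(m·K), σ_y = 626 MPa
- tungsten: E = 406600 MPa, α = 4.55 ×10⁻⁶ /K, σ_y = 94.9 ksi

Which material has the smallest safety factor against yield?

With everything in SI (GPa, ×10⁻⁶/K, MPa):
  CFRP laminate: E = 106.2, α = 0.649, σ_y = 992.0 → σ = 13.4 MPa, n = 74.2
  silicon nitride: E = 319.2, α = 3.14, σ_y = 626.0 → σ = 194 MPa, n = 3.22
  tungsten: E = 406.6, α = 4.55, σ_y = 654.3 → σ = 359 MPa, n = 1.82
Smallest n: tungsten with n = 1.82.

tungsten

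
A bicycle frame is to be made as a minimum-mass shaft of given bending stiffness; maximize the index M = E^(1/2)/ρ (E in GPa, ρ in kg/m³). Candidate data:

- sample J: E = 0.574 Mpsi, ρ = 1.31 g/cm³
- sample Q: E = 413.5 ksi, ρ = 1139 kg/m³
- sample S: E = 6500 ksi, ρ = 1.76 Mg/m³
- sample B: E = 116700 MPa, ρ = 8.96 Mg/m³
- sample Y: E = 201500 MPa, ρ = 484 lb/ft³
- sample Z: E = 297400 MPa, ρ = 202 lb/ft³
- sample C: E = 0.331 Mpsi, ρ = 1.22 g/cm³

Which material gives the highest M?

Convert each candidate to consistent units, then evaluate M:
  sample J: E = 3.958 GPa, ρ = 1310 kg/m³
  sample Q: E = 2.851 GPa, ρ = 1139 kg/m³
  sample S: E = 44.82 GPa, ρ = 1760 kg/m³
  sample B: E = 116.7 GPa, ρ = 8960 kg/m³
  sample Y: E = 201.5 GPa, ρ = 7753 kg/m³
  sample Z: E = 297.4 GPa, ρ = 3236 kg/m³
  sample C: E = 2.282 GPa, ρ = 1220 kg/m³
  sample Z: M = 5.33×10⁻³
  sample S: M = 3.80×10⁻³
  sample Y: M = 1.83×10⁻³
  sample J: M = 1.52×10⁻³
  sample Q: M = 1.48×10⁻³
  sample C: M = 1.24×10⁻³
  sample B: M = 1.21×10⁻³
Highest index: sample Z.

sample Z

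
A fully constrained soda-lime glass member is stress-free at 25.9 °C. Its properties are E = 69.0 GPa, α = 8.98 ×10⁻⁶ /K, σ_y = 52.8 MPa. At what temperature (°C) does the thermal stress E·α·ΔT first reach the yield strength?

E·α·ΔT = 52.80 MPa ⇒ ΔT = 52.80 / (69.00×10³ × 8.98×10⁻⁶) = 85.21 K.
T = 25.9 + 85.21 = 111.1 °C.

111 °C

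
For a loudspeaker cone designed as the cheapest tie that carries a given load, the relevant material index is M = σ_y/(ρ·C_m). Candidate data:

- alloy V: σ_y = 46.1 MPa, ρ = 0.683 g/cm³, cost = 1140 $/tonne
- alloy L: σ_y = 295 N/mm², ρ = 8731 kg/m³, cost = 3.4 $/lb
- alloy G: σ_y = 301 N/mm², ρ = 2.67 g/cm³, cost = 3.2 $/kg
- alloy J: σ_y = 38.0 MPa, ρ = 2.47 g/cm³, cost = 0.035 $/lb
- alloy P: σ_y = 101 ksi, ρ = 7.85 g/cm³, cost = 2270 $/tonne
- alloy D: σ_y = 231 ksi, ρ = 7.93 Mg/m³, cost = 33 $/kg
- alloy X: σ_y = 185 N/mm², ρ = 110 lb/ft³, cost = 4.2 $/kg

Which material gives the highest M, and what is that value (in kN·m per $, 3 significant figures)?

Normalizing units and computing the index:
  alloy V: σ_y = 46.10 MPa, ρ = 683.0 kg/m³, cost = 1.140 $/kg
  alloy L: σ_y = 295.0 MPa, ρ = 8731 kg/m³, cost = 7.496 $/kg
  alloy G: σ_y = 301.0 MPa, ρ = 2670 kg/m³, cost = 3.200 $/kg
  alloy J: σ_y = 38.00 MPa, ρ = 2470 kg/m³, cost = 0.07716 $/kg
  alloy P: σ_y = 696.4 MPa, ρ = 7850 kg/m³, cost = 2.270 $/kg
  alloy D: σ_y = 1593 MPa, ρ = 7930 kg/m³, cost = 33.00 $/kg
  alloy X: σ_y = 185.0 MPa, ρ = 1762 kg/m³, cost = 4.200 $/kg
  alloy J: M = 199 kN·m per $
  alloy V: M = 59.2 kN·m per $
  alloy P: M = 39.1 kN·m per $
  alloy G: M = 35.2 kN·m per $
  alloy X: M = 25.0 kN·m per $
  alloy D: M = 6.09 kN·m per $
  alloy L: M = 4.51 kN·m per $
The maximum is for alloy J.

alloy J, M = 199 kN·m per $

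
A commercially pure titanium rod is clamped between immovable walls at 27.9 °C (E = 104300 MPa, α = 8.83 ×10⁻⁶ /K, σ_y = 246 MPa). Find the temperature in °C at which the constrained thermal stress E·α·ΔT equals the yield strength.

E = 104300 MPa = 104.3 GPa.
E·α·ΔT = 246.0 MPa ⇒ ΔT = 246.0 / (104.3×10³ × 8.83×10⁻⁶) = 267.1 K.
T = 27.9 + 267.1 = 295.0 °C.

295 °C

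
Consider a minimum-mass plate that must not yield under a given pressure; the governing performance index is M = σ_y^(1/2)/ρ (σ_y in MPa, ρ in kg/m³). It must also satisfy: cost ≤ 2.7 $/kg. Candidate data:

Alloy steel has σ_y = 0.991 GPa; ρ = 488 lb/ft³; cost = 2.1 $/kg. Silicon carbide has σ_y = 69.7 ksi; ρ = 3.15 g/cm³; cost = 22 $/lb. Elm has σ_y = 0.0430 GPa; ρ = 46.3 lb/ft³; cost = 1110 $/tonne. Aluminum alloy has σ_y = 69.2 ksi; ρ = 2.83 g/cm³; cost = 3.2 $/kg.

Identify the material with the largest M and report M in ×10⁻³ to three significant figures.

elm, M = 8.84×10⁻³

Screen on constraints: cost ≤ 2.7 $/kg. Survivors: alloy steel, elm.
Convert each candidate to consistent units, then evaluate M:
  alloy steel: σ_y = 991.0 MPa, ρ = 7817 kg/m³
  elm: σ_y = 43.00 MPa, ρ = 741.7 kg/m³
  elm: M = 8.84×10⁻³
  alloy steel: M = 4.03×10⁻³
The maximum is for elm.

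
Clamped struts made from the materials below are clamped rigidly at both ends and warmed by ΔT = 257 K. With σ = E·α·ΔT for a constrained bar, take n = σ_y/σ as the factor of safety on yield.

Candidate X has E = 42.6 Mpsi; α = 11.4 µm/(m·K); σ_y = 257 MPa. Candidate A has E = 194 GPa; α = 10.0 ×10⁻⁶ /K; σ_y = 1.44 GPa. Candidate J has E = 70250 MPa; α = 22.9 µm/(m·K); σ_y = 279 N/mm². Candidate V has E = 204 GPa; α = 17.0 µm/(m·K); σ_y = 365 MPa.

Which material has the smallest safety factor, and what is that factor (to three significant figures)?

candidate X, n = 0.299

Per material, after unit conversion:
  candidate X: E = 293.7, α = 11.4, σ_y = 257.0 → σ = 861 MPa, n = 0.299
  candidate A: E = 194.0, α = 10.0, σ_y = 1440 → σ = 499 MPa, n = 2.89
  candidate J: E = 70.25, α = 22.9, σ_y = 279.0 → σ = 413 MPa, n = 0.675
  candidate V: E = 204.0, α = 17.0, σ_y = 365.0 → σ = 891 MPa, n = 0.410
Smallest n: candidate X with n = 0.299.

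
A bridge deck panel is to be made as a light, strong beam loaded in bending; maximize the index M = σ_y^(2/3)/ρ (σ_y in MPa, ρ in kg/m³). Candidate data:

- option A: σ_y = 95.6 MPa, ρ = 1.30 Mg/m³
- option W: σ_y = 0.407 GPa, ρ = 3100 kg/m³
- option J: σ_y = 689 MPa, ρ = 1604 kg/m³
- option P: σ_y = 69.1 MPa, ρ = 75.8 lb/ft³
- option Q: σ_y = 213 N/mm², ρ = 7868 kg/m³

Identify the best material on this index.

Normalizing units and computing the index:
  option A: σ_y = 95.60 MPa, ρ = 1300 kg/m³
  option W: σ_y = 407.0 MPa, ρ = 3100 kg/m³
  option J: σ_y = 689.0 MPa, ρ = 1604 kg/m³
  option P: σ_y = 69.10 MPa, ρ = 1214 kg/m³
  option Q: σ_y = 213.0 MPa, ρ = 7868 kg/m³
  option J: M = 48.6×10⁻³
  option W: M = 17.7×10⁻³
  option A: M = 16.1×10⁻³
  option P: M = 13.9×10⁻³
  option Q: M = 4.53×10⁻³
Option J has the largest M.

option J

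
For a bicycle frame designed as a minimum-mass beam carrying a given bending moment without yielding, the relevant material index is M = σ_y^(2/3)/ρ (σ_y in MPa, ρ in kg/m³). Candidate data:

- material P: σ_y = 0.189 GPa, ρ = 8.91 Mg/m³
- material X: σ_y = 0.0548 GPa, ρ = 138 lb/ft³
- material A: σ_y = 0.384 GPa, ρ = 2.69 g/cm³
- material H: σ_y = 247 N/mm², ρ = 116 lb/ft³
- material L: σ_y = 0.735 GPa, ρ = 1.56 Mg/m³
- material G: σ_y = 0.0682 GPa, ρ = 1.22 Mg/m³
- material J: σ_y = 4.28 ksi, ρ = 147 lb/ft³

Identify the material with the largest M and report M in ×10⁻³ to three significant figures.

material L, M = 52.2×10⁻³

Convert each candidate to consistent units, then evaluate M:
  material P: σ_y = 189.0 MPa, ρ = 8910 kg/m³
  material X: σ_y = 54.80 MPa, ρ = 2211 kg/m³
  material A: σ_y = 384.0 MPa, ρ = 2690 kg/m³
  material H: σ_y = 247.0 MPa, ρ = 1858 kg/m³
  material L: σ_y = 735.0 MPa, ρ = 1560 kg/m³
  material G: σ_y = 68.20 MPa, ρ = 1220 kg/m³
  material J: σ_y = 29.51 MPa, ρ = 2355 kg/m³
  material L: M = 52.2×10⁻³
  material H: M = 21.2×10⁻³
  material A: M = 19.6×10⁻³
  material G: M = 13.7×10⁻³
  material X: M = 6.53×10⁻³
  material J: M = 4.06×10⁻³
  material P: M = 3.70×10⁻³
The maximum is for material L.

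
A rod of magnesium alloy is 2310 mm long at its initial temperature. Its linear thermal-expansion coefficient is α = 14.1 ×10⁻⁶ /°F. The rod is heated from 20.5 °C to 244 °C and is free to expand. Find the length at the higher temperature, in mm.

Convert α: 14.1×10⁻⁶/°F × (9/5) = 25.4×10⁻⁶/K.
ΔT = 244 − 20.5 = 223.5 K.
ΔL = α·L₀·ΔT = 25.4×10⁻⁶ × 2310 mm × 223.5 K = 13.1 mm.
L = L₀ + ΔL = 2310 + 13.1 = 2323.1 mm.

2323.1 mm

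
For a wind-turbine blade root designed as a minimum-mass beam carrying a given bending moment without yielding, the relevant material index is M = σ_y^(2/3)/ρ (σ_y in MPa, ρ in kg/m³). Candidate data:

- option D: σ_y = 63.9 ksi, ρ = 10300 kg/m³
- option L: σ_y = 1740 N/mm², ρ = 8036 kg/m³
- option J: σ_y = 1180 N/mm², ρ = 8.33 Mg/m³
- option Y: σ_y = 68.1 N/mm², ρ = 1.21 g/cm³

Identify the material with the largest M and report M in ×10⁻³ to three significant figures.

option L, M = 18.0×10⁻³

In SI units:
  option D: σ_y = 440.6 MPa, ρ = 10300 kg/m³
  option L: σ_y = 1740 MPa, ρ = 8036 kg/m³
  option J: σ_y = 1180 MPa, ρ = 8330 kg/m³
  option Y: σ_y = 68.10 MPa, ρ = 1210 kg/m³
  option L: M = 18.0×10⁻³
  option Y: M = 13.8×10⁻³
  option J: M = 13.4×10⁻³
  option D: M = 5.62×10⁻³
The maximum is for option L.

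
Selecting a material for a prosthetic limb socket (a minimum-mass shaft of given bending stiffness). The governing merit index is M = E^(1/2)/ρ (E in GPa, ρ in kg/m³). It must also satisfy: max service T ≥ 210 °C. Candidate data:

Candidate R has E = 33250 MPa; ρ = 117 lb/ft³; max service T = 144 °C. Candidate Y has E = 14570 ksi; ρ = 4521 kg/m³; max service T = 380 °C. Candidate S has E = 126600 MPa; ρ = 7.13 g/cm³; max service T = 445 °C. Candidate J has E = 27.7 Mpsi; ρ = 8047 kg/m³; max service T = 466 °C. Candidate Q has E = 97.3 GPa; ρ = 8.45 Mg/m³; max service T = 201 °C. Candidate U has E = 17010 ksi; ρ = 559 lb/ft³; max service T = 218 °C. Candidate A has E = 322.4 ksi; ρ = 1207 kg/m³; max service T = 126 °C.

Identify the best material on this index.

candidate Y

Screen on constraints: max service T ≥ 210 °C. Survivors: candidate Y, candidate S, candidate J, candidate U.
Putting every candidate on a common basis:
  candidate Y: E = 100.5 GPa, ρ = 4521 kg/m³
  candidate S: E = 126.6 GPa, ρ = 7130 kg/m³
  candidate J: E = 191.0 GPa, ρ = 8047 kg/m³
  candidate U: E = 117.3 GPa, ρ = 8954 kg/m³
  candidate Y: M = 2.22×10⁻³
  candidate J: M = 1.72×10⁻³
  candidate S: M = 1.58×10⁻³
  candidate U: M = 1.21×10⁻³
Highest index: candidate Y.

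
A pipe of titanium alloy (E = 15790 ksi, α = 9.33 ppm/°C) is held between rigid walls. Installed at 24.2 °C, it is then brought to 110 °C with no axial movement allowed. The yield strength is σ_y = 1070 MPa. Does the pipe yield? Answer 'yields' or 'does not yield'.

does not yield

E = 15790 ksi = 108.9 GPa.
ΔT = 85.80 K. Constrained thermal stress σ = E·α·ΔT = 108.9×10³ MPa × 9.33×10⁻⁶ × 85.80 = 87.2 MPa (compressive).
Compare to σ_y = 1070 MPa: σ < σ_y, so it does not yield.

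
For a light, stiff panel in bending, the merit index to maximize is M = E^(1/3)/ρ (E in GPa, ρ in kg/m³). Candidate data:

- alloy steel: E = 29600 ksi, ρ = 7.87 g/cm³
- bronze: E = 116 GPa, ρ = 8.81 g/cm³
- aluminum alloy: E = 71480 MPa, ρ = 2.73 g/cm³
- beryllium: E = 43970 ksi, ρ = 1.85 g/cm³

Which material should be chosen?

beryllium

Convert each candidate to consistent units, then evaluate M:
  alloy steel: E = 204.1 GPa, ρ = 7870 kg/m³
  bronze: E = 116.0 GPa, ρ = 8810 kg/m³
  aluminum alloy: E = 71.48 GPa, ρ = 2730 kg/m³
  beryllium: E = 303.2 GPa, ρ = 1850 kg/m³
  beryllium: M = 3.63×10⁻³
  aluminum alloy: M = 1.52×10⁻³
  alloy steel: M = 0.748×10⁻³
  bronze: M = 0.554×10⁻³
The maximum is for beryllium.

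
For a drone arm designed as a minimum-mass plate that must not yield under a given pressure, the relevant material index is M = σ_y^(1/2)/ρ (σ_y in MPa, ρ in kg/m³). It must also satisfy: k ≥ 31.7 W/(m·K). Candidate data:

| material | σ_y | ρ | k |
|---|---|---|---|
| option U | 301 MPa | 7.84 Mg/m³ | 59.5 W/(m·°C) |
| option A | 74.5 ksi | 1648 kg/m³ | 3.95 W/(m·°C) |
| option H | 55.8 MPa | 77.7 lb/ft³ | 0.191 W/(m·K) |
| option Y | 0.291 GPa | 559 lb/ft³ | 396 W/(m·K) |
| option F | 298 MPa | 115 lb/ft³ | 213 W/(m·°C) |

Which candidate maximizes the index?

option F

Screen on constraints: k ≥ 31.7 W/(m·K). Survivors: option U, option Y, option F.
After converting to SI:
  option U: σ_y = 301.0 MPa, ρ = 7840 kg/m³
  option Y: σ_y = 291.0 MPa, ρ = 8954 kg/m³
  option F: σ_y = 298.0 MPa, ρ = 1842 kg/m³
  option F: M = 9.37×10⁻³
  option U: M = 2.21×10⁻³
  option Y: M = 1.91×10⁻³
Option F has the largest M.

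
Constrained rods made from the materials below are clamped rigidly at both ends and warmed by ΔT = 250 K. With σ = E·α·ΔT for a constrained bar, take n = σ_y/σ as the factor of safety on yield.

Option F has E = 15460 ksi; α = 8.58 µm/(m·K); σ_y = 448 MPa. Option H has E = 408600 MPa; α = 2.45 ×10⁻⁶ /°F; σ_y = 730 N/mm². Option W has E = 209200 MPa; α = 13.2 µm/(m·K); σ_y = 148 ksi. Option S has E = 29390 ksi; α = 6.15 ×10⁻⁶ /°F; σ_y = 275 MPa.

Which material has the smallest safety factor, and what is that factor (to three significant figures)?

With everything in SI (GPa, ×10⁻⁶/K, MPa):
  option F: E = 106.6, α = 8.58, σ_y = 448.0 → σ = 229 MPa, n = 1.96
  option H: E = 408.6, α = 4.41, σ_y = 730.0 → σ = 450 MPa, n = 1.62
  option W: E = 209.2, α = 13.2, σ_y = 1020 → σ = 690 MPa, n = 1.48
  option S: E = 202.6, α = 11.1, σ_y = 275.0 → σ = 561 MPa, n = 0.490
Smallest n: option S with n = 0.490.

option S, n = 0.490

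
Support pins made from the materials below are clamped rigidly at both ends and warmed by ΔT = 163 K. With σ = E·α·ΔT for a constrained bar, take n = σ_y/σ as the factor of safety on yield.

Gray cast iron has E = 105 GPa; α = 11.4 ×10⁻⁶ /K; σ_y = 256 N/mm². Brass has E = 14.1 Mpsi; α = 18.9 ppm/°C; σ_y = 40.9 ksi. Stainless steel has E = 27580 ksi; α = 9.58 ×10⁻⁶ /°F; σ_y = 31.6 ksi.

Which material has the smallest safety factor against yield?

stainless steel

With everything in SI (GPa, ×10⁻⁶/K, MPa):
  gray cast iron: E = 105.0, α = 11.4, σ_y = 256.0 → σ = 195 MPa, n = 1.31
  brass: E = 97.22, α = 18.9, σ_y = 282.0 → σ = 299 MPa, n = 0.942
  stainless steel: E = 190.2, α = 17.2, σ_y = 217.9 → σ = 534 MPa, n = 0.408
The minimum is stainless steel at n = 0.408.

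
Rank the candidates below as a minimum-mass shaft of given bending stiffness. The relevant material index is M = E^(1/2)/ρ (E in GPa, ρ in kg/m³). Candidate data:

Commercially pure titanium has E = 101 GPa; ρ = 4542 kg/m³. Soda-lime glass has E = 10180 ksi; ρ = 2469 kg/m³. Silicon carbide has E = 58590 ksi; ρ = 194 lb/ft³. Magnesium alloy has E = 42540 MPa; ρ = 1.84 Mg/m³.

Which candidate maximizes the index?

silicon carbide

In SI units:
  commercially pure titanium: E = 101.0 GPa, ρ = 4542 kg/m³
  soda-lime glass: E = 70.19 GPa, ρ = 2469 kg/m³
  silicon carbide: E = 404.0 GPa, ρ = 3108 kg/m³
  magnesium alloy: E = 42.54 GPa, ρ = 1840 kg/m³
  silicon carbide: M = 6.47×10⁻³
  magnesium alloy: M = 3.54×10⁻³
  soda-lime glass: M = 3.39×10⁻³
  commercially pure titanium: M = 2.21×10⁻³
The maximum is for silicon carbide.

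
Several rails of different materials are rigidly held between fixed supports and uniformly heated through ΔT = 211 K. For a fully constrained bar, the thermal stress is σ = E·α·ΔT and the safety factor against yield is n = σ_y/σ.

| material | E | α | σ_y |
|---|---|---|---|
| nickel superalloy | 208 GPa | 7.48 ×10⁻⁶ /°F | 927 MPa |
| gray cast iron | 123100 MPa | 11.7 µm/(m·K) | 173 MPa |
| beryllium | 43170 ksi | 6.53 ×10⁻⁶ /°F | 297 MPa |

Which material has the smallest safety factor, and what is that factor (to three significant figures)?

Per material, after unit conversion:
  nickel superalloy: E = 208.0, α = 13.5, σ_y = 927.0 → σ = 591 MPa, n = 1.57
  gray cast iron: E = 123.1, α = 11.7, σ_y = 173.0 → σ = 304 MPa, n = 0.569
  beryllium: E = 297.6, α = 11.8, σ_y = 297.0 → σ = 738 MPa, n = 0.402
Smallest n: beryllium with n = 0.402.

beryllium, n = 0.402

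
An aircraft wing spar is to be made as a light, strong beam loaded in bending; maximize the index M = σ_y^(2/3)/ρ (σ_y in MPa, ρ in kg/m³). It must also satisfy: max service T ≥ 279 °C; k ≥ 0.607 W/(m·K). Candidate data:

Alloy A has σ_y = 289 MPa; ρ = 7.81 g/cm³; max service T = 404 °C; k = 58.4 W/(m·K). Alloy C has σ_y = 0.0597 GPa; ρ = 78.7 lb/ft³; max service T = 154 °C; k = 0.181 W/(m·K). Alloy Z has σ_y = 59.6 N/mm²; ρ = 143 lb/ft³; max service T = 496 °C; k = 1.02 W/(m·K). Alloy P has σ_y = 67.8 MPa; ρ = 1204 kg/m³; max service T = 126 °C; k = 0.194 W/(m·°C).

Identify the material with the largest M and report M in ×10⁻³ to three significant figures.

alloy Z, M = 6.66×10⁻³

Screen on constraints: max service T ≥ 279 °C; k ≥ 0.607 W/(m·K). Survivors: alloy A, alloy Z.
Convert each candidate to consistent units, then evaluate M:
  alloy A: σ_y = 289.0 MPa, ρ = 7810 kg/m³
  alloy Z: σ_y = 59.60 MPa, ρ = 2291 kg/m³
  alloy Z: M = 6.66×10⁻³
  alloy A: M = 5.60×10⁻³
Alloy Z has the largest M.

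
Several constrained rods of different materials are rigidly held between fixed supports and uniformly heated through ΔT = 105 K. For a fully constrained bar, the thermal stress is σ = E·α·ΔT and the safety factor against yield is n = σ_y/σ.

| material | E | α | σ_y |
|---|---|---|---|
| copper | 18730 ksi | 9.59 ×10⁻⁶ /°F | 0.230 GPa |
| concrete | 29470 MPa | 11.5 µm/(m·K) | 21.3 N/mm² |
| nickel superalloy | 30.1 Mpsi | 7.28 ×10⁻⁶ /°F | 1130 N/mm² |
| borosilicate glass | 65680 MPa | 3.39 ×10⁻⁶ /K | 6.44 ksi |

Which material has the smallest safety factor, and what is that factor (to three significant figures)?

Converting E to GPa, α to ×10⁻⁶/K, σ_y to MPa, then σ and n for each:
  copper: E = 129.1, α = 17.3, σ_y = 230.0 → σ = 234 MPa, n = 0.983
  concrete: E = 29.47, α = 11.5, σ_y = 21.30 → σ = 35.6 MPa, n = 0.599
  nickel superalloy: E = 207.5, α = 13.1, σ_y = 1130 → σ = 286 MPa, n = 3.96
  borosilicate glass: E = 65.68, α = 3.39, σ_y = 44.40 → σ = 23.4 MPa, n = 1.90
Smallest n: concrete with n = 0.599.

concrete, n = 0.599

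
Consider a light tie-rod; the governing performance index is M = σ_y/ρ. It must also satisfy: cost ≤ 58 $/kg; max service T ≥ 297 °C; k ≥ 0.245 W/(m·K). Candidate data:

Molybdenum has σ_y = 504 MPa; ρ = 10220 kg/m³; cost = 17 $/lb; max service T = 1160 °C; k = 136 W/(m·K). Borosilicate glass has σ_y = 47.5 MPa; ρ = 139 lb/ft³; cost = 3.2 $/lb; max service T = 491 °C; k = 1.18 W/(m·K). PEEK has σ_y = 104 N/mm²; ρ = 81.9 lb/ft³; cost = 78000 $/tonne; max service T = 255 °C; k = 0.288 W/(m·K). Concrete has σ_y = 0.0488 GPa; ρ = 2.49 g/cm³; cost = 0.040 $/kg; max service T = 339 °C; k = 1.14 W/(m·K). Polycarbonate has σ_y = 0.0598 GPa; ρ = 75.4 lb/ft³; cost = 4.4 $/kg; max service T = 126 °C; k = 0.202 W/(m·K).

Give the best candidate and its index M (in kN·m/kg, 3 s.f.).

molybdenum, M = 49.3 kN·m/kg

Screen on constraints: cost ≤ 58 $/kg; max service T ≥ 297 °C; k ≥ 0.245 W/(m·K). Survivors: molybdenum, borosilicate glass, concrete.
Putting every candidate on a common basis:
  molybdenum: σ_y = 504.0 MPa, ρ = 10220 kg/m³
  borosilicate glass: σ_y = 47.50 MPa, ρ = 2227 kg/m³
  concrete: σ_y = 48.80 MPa, ρ = 2490 kg/m³
  molybdenum: M = 49.3 kN·m/kg
  borosilicate glass: M = 21.3 kN·m/kg
  concrete: M = 19.6 kN·m/kg
The maximum is for molybdenum.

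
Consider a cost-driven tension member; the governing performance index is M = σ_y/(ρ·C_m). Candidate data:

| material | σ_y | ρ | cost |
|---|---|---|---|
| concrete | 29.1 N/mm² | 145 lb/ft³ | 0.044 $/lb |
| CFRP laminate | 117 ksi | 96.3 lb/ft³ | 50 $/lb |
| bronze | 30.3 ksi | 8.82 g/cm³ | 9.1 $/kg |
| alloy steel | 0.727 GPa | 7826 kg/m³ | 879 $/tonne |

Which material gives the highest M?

Normalizing units and computing the index:
  concrete: σ_y = 29.10 MPa, ρ = 2323 kg/m³, cost = 0.09700 $/kg
  CFRP laminate: σ_y = 806.7 MPa, ρ = 1543 kg/m³, cost = 110.2 $/kg
  bronze: σ_y = 208.9 MPa, ρ = 8820 kg/m³, cost = 9.100 $/kg
  alloy steel: σ_y = 727.0 MPa, ρ = 7826 kg/m³, cost = 0.8790 $/kg
  concrete: M = 129 kN·m per $
  alloy steel: M = 106 kN·m per $
  CFRP laminate: M = 4.74 kN·m per $
  bronze: M = 2.60 kN·m per $
Concrete has the largest M.

concrete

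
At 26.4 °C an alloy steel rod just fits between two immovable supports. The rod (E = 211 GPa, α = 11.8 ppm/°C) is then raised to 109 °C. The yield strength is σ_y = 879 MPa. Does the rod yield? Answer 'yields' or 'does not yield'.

does not yield

ΔT = 82.60 K. Constrained thermal stress σ = E·α·ΔT = 211.0×10³ MPa × 11.8×10⁻⁶ × 82.60 = 206 MPa (compressive).
Compare to σ_y = 879 MPa: σ < σ_y, so it does not yield.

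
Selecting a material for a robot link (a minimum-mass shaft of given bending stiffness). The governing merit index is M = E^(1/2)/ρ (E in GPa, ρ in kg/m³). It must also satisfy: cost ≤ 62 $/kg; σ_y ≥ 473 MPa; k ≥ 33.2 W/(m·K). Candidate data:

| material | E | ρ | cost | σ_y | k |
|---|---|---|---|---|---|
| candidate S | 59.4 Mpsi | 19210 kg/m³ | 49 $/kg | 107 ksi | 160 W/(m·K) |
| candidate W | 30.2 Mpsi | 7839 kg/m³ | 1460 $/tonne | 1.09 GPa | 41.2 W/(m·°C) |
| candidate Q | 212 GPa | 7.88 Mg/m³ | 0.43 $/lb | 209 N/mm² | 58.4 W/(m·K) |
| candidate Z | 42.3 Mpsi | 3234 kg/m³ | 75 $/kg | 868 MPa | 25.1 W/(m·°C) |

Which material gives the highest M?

candidate W

Screen on constraints: cost ≤ 62 $/kg; σ_y ≥ 473 MPa; k ≥ 33.2 W/(m·K). Survivors: candidate S, candidate W.
Putting every candidate on a common basis:
  candidate S: E = 409.5 GPa, ρ = 19210 kg/m³
  candidate W: E = 208.2 GPa, ρ = 7839 kg/m³
  candidate W: M = 1.84×10⁻³
  candidate S: M = 1.05×10⁻³
Candidate W has the largest M.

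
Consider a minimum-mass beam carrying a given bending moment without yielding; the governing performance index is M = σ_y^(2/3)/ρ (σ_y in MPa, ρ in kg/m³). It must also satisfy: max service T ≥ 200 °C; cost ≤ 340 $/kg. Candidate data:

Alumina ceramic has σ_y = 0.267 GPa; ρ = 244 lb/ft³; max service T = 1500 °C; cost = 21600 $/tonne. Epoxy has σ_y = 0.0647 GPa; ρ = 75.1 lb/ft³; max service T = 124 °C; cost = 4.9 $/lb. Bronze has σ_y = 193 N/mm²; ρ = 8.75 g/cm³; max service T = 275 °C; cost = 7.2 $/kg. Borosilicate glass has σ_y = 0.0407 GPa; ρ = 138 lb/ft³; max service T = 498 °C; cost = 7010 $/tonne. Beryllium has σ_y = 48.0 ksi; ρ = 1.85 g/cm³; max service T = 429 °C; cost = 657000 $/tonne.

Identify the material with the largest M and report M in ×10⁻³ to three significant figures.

Screen on constraints: max service T ≥ 200 °C; cost ≤ 340 $/kg. Survivors: alumina ceramic, bronze, borosilicate glass.
Putting every candidate on a common basis:
  alumina ceramic: σ_y = 267.0 MPa, ρ = 3909 kg/m³
  bronze: σ_y = 193.0 MPa, ρ = 8750 kg/m³
  borosilicate glass: σ_y = 40.70 MPa, ρ = 2211 kg/m³
  alumina ceramic: M = 10.6×10⁻³
  borosilicate glass: M = 5.35×10⁻³
  bronze: M = 3.82×10⁻³
Highest index: alumina ceramic.

alumina ceramic, M = 10.6×10⁻³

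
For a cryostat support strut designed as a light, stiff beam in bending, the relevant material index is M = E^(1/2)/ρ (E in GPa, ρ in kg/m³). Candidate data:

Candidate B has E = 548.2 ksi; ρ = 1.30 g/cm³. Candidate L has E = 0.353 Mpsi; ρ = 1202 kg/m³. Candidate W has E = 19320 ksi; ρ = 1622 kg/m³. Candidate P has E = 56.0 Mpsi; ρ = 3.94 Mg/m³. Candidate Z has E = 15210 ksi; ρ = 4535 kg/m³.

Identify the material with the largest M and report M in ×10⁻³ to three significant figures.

candidate W, M = 7.12×10⁻³

After converting to SI:
  candidate B: E = 3.780 GPa, ρ = 1300 kg/m³
  candidate L: E = 2.434 GPa, ρ = 1202 kg/m³
  candidate W: E = 133.2 GPa, ρ = 1622 kg/m³
  candidate P: E = 386.1 GPa, ρ = 3940 kg/m³
  candidate Z: E = 104.9 GPa, ρ = 4535 kg/m³
  candidate W: M = 7.12×10⁻³
  candidate P: M = 4.99×10⁻³
  candidate Z: M = 2.26×10⁻³
  candidate B: M = 1.50×10⁻³
  candidate L: M = 1.30×10⁻³
Candidate W has the largest M.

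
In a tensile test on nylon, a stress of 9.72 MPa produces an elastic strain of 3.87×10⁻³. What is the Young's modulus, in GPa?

2.51 GPa

E = σ/ε = 9.72 MPa / 3.87×10⁻³ = 2512 MPa = 2.51 GPa.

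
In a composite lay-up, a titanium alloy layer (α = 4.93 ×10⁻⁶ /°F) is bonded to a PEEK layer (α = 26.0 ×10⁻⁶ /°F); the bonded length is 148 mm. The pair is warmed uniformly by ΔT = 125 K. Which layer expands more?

titanium alloy: α = 4.93×10⁻⁶/°F × 9/5 = 8.87×10⁻⁶/K.
PEEK: α = 26.0×10⁻⁶/°F × 9/5 = 46.8×10⁻⁶/K.
α(titanium alloy) = 8.87×10⁻⁶/K vs α(PEEK) = 46.8×10⁻⁶/K.
Higher α expands more for the same ΔT: PEEK.

PEEK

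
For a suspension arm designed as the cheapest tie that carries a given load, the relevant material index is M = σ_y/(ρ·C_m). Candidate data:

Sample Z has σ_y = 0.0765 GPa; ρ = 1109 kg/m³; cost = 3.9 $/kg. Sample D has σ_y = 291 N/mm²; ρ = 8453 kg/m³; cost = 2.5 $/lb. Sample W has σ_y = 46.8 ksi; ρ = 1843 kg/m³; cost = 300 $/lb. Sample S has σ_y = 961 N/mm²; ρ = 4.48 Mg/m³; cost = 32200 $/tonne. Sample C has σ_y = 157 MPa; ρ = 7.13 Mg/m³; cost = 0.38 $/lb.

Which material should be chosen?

In SI units:
  sample Z: σ_y = 76.50 MPa, ρ = 1109 kg/m³, cost = 3.900 $/kg
  sample D: σ_y = 291.0 MPa, ρ = 8453 kg/m³, cost = 5.511 $/kg
  sample W: σ_y = 322.7 MPa, ρ = 1843 kg/m³, cost = 661.4 $/kg
  sample S: σ_y = 961.0 MPa, ρ = 4480 kg/m³, cost = 32.20 $/kg
  sample C: σ_y = 157.0 MPa, ρ = 7130 kg/m³, cost = 0.8377 $/kg
  sample C: M = 26.3 kN·m per $
  sample Z: M = 17.7 kN·m per $
  sample S: M = 6.66 kN·m per $
  sample D: M = 6.25 kN·m per $
  sample W: M = 0.265 kN·m per $
Sample C ranks first.

sample C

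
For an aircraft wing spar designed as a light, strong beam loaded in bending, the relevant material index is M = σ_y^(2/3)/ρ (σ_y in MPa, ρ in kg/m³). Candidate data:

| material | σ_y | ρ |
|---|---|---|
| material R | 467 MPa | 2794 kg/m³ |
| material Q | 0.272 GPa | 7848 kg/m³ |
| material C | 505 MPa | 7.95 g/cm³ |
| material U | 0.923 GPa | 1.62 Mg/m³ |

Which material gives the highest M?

material U

Normalizing units and computing the index:
  material R: σ_y = 467.0 MPa, ρ = 2794 kg/m³
  material Q: σ_y = 272.0 MPa, ρ = 7848 kg/m³
  material C: σ_y = 505.0 MPa, ρ = 7950 kg/m³
  material U: σ_y = 923.0 MPa, ρ = 1620 kg/m³
  material U: M = 58.5×10⁻³
  material R: M = 21.5×10⁻³
  material C: M = 7.98×10⁻³
  material Q: M = 5.35×10⁻³
The maximum is for material U.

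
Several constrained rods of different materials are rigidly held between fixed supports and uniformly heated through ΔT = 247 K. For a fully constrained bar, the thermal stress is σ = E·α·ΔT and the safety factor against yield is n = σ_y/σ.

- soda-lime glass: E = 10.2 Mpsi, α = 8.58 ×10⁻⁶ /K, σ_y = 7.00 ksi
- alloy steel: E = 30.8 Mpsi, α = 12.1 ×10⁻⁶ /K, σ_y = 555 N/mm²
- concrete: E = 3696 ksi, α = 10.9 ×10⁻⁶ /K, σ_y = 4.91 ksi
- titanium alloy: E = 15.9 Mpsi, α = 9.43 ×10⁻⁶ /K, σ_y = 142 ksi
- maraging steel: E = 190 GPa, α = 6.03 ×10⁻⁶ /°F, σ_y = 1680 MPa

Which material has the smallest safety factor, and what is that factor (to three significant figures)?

soda-lime glass, n = 0.324

Converting E to GPa, α to ×10⁻⁶/K, σ_y to MPa, then σ and n for each:
  soda-lime glass: E = 70.33, α = 8.58, σ_y = 48.26 → σ = 149 MPa, n = 0.324
  alloy steel: E = 212.4, α = 12.1, σ_y = 555.0 → σ = 635 MPa, n = 0.874
  concrete: E = 25.48, α = 10.9, σ_y = 33.85 → σ = 68.6 MPa, n = 0.493
  titanium alloy: E = 109.6, α = 9.43, σ_y = 979.1 → σ = 255 MPa, n = 3.83
  maraging steel: E = 190.0, α = 10.9, σ_y = 1680 → σ = 509 MPa, n = 3.30
Soda-lime glass has the lowest safety factor, n = 0.324.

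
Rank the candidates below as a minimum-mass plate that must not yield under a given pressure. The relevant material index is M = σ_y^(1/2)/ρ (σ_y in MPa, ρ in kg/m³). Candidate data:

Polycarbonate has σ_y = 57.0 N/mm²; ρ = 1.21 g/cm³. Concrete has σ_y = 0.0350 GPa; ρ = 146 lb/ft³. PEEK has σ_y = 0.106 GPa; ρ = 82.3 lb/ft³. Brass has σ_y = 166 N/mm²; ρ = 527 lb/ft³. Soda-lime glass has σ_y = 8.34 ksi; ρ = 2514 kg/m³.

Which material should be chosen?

After converting to SI:
  polycarbonate: σ_y = 57.00 MPa, ρ = 1210 kg/m³
  concrete: σ_y = 35.00 MPa, ρ = 2339 kg/m³
  PEEK: σ_y = 106.0 MPa, ρ = 1318 kg/m³
  brass: σ_y = 166.0 MPa, ρ = 8442 kg/m³
  soda-lime glass: σ_y = 57.50 MPa, ρ = 2514 kg/m³
  PEEK: M = 7.81×10⁻³
  polycarbonate: M = 6.24×10⁻³
  soda-lime glass: M = 3.02×10⁻³
  concrete: M = 2.53×10⁻³
  brass: M = 1.53×10⁻³
Highest index: PEEK.

PEEK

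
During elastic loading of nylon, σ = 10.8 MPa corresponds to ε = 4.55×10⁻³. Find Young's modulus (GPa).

E = σ/ε = 10.8 MPa / 4.55×10⁻³ = 2374 MPa = 2.37 GPa.

2.37 GPa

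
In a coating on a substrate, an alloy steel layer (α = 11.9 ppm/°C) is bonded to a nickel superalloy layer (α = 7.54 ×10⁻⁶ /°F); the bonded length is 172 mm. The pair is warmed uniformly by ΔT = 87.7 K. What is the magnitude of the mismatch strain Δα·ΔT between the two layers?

nickel superalloy: α = 7.54×10⁻⁶/°F × 9/5 = 13.6×10⁻⁶/K.
Δα = |11.9 − 13.6|×10⁻⁶/K = 1.67×10⁻⁶/K.
Mismatch strain = Δα·ΔT = 1.67×10⁻⁶ × 87.7 = 1.47×10⁻⁴.

1.47×10⁻⁴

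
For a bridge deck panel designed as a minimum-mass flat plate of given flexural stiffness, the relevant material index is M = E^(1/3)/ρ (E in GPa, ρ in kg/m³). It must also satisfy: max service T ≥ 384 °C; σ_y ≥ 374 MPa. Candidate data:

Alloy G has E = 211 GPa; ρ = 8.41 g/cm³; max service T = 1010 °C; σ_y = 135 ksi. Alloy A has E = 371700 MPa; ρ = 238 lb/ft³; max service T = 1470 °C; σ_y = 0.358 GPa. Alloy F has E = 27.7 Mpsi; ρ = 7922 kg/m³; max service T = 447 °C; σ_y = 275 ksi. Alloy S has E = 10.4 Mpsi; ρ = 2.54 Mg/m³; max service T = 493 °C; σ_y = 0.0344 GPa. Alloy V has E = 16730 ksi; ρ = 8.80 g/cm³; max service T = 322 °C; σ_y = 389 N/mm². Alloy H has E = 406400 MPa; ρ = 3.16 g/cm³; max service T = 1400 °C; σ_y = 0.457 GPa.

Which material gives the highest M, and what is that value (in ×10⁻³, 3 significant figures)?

Screen on constraints: max service T ≥ 384 °C; σ_y ≥ 374 MPa. Survivors: alloy G, alloy F, alloy H.
Convert each candidate to consistent units, then evaluate M:
  alloy G: E = 211.0 GPa, ρ = 8410 kg/m³
  alloy F: E = 191.0 GPa, ρ = 7922 kg/m³
  alloy H: E = 406.4 GPa, ρ = 3160 kg/m³
  alloy H: M = 2.34×10⁻³
  alloy F: M = 0.727×10⁻³
  alloy G: M = 0.708×10⁻³
The maximum is for alloy H.

alloy H, M = 2.34×10⁻³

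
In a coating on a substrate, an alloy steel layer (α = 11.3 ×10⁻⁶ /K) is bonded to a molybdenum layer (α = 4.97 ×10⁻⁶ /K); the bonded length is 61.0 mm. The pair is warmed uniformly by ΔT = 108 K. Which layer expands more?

α(alloy steel) = 11.3×10⁻⁶/K vs α(molybdenum) = 4.97×10⁻⁶/K.
Higher α expands more for the same ΔT: alloy steel.

alloy steel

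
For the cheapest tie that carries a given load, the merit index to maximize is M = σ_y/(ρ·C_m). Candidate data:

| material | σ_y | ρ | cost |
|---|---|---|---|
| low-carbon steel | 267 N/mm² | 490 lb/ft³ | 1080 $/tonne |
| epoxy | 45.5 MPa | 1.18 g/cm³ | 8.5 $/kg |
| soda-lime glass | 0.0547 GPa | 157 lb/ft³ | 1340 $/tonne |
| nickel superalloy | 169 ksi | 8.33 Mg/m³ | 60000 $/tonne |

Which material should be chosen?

low-carbon steel

After converting to SI:
  low-carbon steel: σ_y = 267.0 MPa, ρ = 7849 kg/m³, cost = 1.080 $/kg
  epoxy: σ_y = 45.50 MPa, ρ = 1180 kg/m³, cost = 8.500 $/kg
  soda-lime glass: σ_y = 54.70 MPa, ρ = 2515 kg/m³, cost = 1.340 $/kg
  nickel superalloy: σ_y = 1165 MPa, ρ = 8330 kg/m³, cost = 60.00 $/kg
  low-carbon steel: M = 31.5 kN·m per $
  soda-lime glass: M = 16.2 kN·m per $
  epoxy: M = 4.54 kN·m per $
  nickel superalloy: M = 2.33 kN·m per $
Low-carbon steel has the largest M.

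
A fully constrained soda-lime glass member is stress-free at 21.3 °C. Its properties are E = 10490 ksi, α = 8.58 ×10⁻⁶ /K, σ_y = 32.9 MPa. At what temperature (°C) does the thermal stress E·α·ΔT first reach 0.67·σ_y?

E = 10490 ksi = 72.33 GPa.
E·α·ΔT = 22.04 MPa ⇒ ΔT = 22.04 / (72.33×10³ × 8.58×10⁻⁶) = 35.52 K.
T = 21.3 + 35.52 = 56.82 °C.

56.8 °C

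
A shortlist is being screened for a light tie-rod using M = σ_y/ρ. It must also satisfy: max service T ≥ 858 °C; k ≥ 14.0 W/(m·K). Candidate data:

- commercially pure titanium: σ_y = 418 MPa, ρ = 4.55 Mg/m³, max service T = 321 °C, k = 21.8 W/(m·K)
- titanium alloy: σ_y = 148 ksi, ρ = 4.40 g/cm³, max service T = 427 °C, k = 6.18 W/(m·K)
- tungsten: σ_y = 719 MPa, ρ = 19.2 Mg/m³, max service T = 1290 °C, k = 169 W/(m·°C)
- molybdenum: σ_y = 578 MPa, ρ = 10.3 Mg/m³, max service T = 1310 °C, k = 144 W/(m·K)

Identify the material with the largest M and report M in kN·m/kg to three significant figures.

molybdenum, M = 56.1 kN·m/kg

Screen on constraints: max service T ≥ 858 °C; k ≥ 14.0 W/(m·K). Survivors: tungsten, molybdenum.
Convert each candidate to consistent units, then evaluate M:
  tungsten: σ_y = 719.0 MPa, ρ = 19200 kg/m³
  molybdenum: σ_y = 578.0 MPa, ρ = 10300 kg/m³
  molybdenum: M = 56.1 kN·m/kg
  tungsten: M = 37.4 kN·m/kg
The maximum is for molybdenum.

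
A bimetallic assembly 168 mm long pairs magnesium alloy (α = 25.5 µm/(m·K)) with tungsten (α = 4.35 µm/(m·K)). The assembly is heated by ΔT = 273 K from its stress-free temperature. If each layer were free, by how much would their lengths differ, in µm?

Δα = |25.5 − 4.35|×10⁻⁶/K = 21.1×10⁻⁶/K.
ΔL_mismatch = Δα·L·ΔT = 21.1×10⁻⁶ × 168.0 mm × 273.0 K = 970 µm.

970 µm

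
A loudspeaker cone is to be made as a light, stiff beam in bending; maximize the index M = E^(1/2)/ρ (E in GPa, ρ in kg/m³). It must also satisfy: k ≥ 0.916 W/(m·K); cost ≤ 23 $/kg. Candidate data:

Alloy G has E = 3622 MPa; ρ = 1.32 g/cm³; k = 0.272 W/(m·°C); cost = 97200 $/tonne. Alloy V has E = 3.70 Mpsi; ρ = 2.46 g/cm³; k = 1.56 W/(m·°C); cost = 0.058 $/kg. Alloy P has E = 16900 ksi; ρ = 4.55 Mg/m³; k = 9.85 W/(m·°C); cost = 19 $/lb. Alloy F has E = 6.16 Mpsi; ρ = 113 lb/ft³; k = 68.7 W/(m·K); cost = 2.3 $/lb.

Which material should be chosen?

Screen on constraints: k ≥ 0.916 W/(m·K); cost ≤ 23 $/kg. Survivors: alloy V, alloy F.
Putting every candidate on a common basis:
  alloy V: E = 25.51 GPa, ρ = 2460 kg/m³
  alloy F: E = 42.47 GPa, ρ = 1810 kg/m³
  alloy F: M = 3.60×10⁻³
  alloy V: M = 2.05×10⁻³
The maximum is for alloy F.

alloy F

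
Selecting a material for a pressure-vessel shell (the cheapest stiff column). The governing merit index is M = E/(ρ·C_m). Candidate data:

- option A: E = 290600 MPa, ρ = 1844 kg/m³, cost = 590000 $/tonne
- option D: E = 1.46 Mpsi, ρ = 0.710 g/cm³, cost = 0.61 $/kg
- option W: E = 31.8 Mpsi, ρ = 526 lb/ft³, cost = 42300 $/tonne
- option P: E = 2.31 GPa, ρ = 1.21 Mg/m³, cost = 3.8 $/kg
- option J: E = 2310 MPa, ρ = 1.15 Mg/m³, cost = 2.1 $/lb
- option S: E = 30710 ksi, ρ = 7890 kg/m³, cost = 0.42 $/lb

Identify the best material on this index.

Normalizing units and computing the index:
  option A: E = 290.6 GPa, ρ = 1844 kg/m³, cost = 590.0 $/kg
  option D: E = 10.07 GPa, ρ = 710.0 kg/m³, cost = 0.6100 $/kg
  option W: E = 219.3 GPa, ρ = 8426 kg/m³, cost = 42.30 $/kg
  option P: E = 2.310 GPa, ρ = 1210 kg/m³, cost = 3.800 $/kg
  option J: E = 2.310 GPa, ρ = 1150 kg/m³, cost = 4.630 $/kg
  option S: E = 211.7 GPa, ρ = 7890 kg/m³, cost = 0.9259 $/kg
  option S: M = 29.0 MN·m per $
  option D: M = 23.2 MN·m per $
  option W: M = 0.615 MN·m per $
  option P: M = 0.502 MN·m per $
  option J: M = 0.434 MN·m per $
  option A: M = 0.267 MN·m per $
Option S ranks first.

option S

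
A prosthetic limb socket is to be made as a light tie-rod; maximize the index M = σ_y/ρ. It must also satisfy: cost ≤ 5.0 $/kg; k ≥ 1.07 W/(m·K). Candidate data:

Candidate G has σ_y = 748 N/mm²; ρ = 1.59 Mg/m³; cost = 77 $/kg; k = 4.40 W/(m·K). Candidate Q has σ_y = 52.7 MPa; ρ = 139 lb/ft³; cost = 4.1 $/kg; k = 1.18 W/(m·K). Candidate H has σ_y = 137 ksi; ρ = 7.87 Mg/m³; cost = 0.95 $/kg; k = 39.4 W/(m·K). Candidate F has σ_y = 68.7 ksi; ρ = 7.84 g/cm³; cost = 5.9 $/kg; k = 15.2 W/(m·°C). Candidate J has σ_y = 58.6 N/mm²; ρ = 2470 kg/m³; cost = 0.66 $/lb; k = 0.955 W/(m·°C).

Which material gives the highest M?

candidate H

Screen on constraints: cost ≤ 5.0 $/kg; k ≥ 1.07 W/(m·K). Survivors: candidate Q, candidate H.
Normalizing units and computing the index:
  candidate Q: σ_y = 52.70 MPa, ρ = 2227 kg/m³
  candidate H: σ_y = 944.6 MPa, ρ = 7870 kg/m³
  candidate H: M = 120 kN·m/kg
  candidate Q: M = 23.7 kN·m/kg
Highest index: candidate H.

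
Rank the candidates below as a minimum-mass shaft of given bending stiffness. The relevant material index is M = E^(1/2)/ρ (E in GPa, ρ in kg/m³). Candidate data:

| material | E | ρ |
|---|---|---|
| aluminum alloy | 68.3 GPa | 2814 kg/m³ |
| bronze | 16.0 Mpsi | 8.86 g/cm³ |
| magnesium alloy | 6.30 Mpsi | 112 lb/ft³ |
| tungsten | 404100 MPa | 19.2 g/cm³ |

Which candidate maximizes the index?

magnesium alloy

Convert each candidate to consistent units, then evaluate M:
  aluminum alloy: E = 68.30 GPa, ρ = 2814 kg/m³
  bronze: E = 110.3 GPa, ρ = 8860 kg/m³
  magnesium alloy: E = 43.44 GPa, ρ = 1794 kg/m³
  tungsten: E = 404.1 GPa, ρ = 19200 kg/m³
  magnesium alloy: M = 3.67×10⁻³
  aluminum alloy: M = 2.94×10⁻³
  bronze: M = 1.19×10⁻³
  tungsten: M = 1.05×10⁻³
The maximum is for magnesium alloy.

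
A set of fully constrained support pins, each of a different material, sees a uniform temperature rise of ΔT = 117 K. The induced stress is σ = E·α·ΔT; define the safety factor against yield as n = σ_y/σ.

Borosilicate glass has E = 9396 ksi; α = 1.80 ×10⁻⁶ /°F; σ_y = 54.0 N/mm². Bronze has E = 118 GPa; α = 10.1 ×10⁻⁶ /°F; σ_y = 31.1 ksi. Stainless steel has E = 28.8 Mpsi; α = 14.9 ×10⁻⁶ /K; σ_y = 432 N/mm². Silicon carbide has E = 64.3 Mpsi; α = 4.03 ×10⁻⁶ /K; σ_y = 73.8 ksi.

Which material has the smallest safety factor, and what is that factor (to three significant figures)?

bronze, n = 0.854

Per material, after unit conversion:
  borosilicate glass: E = 64.78, α = 3.24, σ_y = 54.00 → σ = 24.6 MPa, n = 2.20
  bronze: E = 118.0, α = 18.2, σ_y = 214.4 → σ = 251 MPa, n = 0.854
  stainless steel: E = 198.6, α = 14.9, σ_y = 432.0 → σ = 346 MPa, n = 1.25
  silicon carbide: E = 443.3, α = 4.03, σ_y = 508.8 → σ = 209 MPa, n = 2.43
Smallest n: bronze with n = 0.854.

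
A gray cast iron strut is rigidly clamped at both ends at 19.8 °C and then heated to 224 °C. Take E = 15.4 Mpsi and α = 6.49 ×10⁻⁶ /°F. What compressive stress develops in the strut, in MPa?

E = 15.4 Mpsi = 106.2 GPa.
α = 6.49×10⁻⁶/°F × 9/5 = 11.7×10⁻⁶/K.
ΔT = 204.2 K. Constrained thermal stress σ = E·α·ΔT = 106.2×10³ MPa × 11.7×10⁻⁶ × 204.2 = 253 MPa (compressive).

253 MPa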